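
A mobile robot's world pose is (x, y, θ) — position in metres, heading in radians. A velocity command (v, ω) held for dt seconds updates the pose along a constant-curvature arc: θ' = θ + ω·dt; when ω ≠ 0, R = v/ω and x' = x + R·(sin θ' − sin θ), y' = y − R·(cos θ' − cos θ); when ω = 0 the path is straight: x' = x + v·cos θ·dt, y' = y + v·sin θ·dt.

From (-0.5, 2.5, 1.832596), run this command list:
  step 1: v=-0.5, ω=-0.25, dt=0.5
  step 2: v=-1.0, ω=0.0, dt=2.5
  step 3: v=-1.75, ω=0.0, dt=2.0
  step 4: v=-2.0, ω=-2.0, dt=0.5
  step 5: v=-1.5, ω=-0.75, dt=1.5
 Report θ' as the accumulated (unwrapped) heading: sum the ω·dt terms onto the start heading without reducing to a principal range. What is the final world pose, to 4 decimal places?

step 1: θ'=1.7076 (R=2.0000) → pose (-0.4505, 2.2551, 1.7076)
step 2: θ'=1.7076 (straight) → pose (-0.1096, -0.2215, 1.7076)
step 3: θ'=1.7076 (straight) → pose (0.3677, -3.6888, 1.7076)
step 4: θ'=0.7076 (R=1.0000) → pose (0.0271, -4.5851, 0.7076)
step 5: θ'=-0.4174 (R=2.0000) → pose (-2.0837, -4.8936, -0.4174)

(-2.0837, -4.8936, -0.4174)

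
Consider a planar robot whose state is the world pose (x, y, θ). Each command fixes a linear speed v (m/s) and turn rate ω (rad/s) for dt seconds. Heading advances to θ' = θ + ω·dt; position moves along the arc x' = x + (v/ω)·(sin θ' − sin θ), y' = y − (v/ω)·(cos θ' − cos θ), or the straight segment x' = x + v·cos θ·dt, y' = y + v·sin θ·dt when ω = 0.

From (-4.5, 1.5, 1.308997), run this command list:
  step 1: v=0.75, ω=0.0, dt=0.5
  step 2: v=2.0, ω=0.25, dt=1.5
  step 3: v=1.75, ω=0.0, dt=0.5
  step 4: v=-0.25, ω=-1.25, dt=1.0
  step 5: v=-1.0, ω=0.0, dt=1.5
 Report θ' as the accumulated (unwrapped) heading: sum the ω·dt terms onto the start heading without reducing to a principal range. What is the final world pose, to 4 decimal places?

(-5.7559, 4.8710, 0.4340)

step 1: θ'=1.3090 (straight) → pose (-4.4029, 1.8622, 1.3090)
step 2: θ'=1.6840 (R=8.0000) → pose (-4.1816, 4.8364, 1.6840)
step 3: θ'=1.6840 (straight) → pose (-4.2804, 5.7058, 1.6840)
step 4: θ'=0.4340 (R=0.2000) → pose (-4.3950, 5.5018, 0.4340)
step 5: θ'=0.4340 (straight) → pose (-5.7559, 4.8710, 0.4340)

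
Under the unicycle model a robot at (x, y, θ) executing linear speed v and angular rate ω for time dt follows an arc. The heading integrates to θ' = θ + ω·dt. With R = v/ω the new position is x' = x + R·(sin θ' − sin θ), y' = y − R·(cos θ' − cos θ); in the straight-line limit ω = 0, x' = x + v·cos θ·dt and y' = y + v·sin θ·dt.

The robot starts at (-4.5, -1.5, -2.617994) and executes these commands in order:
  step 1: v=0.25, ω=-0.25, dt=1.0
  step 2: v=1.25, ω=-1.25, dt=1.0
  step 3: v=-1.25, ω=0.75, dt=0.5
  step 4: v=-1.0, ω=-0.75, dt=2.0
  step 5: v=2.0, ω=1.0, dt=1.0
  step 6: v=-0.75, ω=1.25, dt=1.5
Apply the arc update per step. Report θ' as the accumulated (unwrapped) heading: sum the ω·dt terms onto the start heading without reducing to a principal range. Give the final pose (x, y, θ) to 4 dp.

step 1: θ'=-2.8680 (R=-1.0000) → pose (-4.7298, -1.5968, -2.8680)
step 2: θ'=-4.1180 (R=-1.0000) → pose (-5.8285, -1.1940, -4.1180)
step 3: θ'=-3.7430 (R=-1.6667) → pose (-5.3907, -1.6349, -3.7430)
step 4: θ'=-5.2430 (R=1.3333) → pose (-4.9951, -3.4090, -5.2430)
step 5: θ'=-4.2430 (R=2.0000) → pose (-4.9364, -1.4922, -4.2430)
step 6: θ'=-2.3680 (R=-0.6000) → pose (-3.9821, -1.6500, -2.3680)

(-3.9821, -1.6500, -2.3680)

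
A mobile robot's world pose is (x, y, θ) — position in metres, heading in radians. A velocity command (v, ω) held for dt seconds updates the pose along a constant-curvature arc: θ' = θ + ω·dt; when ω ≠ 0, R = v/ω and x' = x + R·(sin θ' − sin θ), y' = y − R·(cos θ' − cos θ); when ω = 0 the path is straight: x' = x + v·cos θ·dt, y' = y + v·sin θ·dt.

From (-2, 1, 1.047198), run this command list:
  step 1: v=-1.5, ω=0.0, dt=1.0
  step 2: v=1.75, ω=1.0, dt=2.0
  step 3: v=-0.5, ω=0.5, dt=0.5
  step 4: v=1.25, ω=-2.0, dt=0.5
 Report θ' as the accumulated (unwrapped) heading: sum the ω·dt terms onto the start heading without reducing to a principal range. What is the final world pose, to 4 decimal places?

(-4.4155, 2.5281, 2.2972)

step 1: θ'=1.0472 (straight) → pose (-2.7500, -0.2990, 1.0472)
step 2: θ'=3.0472 (R=1.7500) → pose (-4.1006, 2.3182, 3.0472)
step 3: θ'=3.2972 (R=-1.0000) → pose (-3.8514, 2.3258, 3.2972)
step 4: θ'=2.2972 (R=-0.6250) → pose (-4.4155, 2.5281, 2.2972)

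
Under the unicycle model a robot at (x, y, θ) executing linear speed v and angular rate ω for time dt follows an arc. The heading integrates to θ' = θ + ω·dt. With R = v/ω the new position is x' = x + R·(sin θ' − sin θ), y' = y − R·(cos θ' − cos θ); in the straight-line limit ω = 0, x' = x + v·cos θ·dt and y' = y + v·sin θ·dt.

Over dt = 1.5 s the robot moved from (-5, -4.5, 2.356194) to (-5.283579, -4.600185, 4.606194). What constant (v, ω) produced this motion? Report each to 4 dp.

Δθ = 4.606194 − 2.356194 = 2.250000
ω = Δθ/dt = 2.250000/1.5 = 1.5000
R = Δx/(sin θ' − sin θ) = 0.1667
v = R·ω = 0.1667·1.5000 = 0.2500

v = 0.2500, ω = 1.5000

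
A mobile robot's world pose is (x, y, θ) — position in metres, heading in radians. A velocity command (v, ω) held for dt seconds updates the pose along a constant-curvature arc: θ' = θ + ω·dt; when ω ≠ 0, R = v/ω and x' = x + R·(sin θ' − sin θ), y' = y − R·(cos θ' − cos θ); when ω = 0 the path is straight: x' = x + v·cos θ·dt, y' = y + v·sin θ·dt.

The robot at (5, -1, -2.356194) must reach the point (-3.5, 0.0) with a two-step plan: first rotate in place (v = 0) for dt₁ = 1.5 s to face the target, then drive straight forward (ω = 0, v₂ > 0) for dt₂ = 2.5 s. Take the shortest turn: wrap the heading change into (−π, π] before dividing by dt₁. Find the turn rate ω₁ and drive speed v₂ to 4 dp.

ω₁ = -0.6017, v₂ = 3.4234

heading to target = atan2(0−-1, -3.5−5) = 3.0245
Δθ = wrap(3.0245 − -2.3562) = -0.9025; ω₁ = Δθ/dt₁ = -0.6017
distance = √((-3.5−5)² + (0−-1)²) = 8.5586; v₂ = distance/dt₂ = 3.4234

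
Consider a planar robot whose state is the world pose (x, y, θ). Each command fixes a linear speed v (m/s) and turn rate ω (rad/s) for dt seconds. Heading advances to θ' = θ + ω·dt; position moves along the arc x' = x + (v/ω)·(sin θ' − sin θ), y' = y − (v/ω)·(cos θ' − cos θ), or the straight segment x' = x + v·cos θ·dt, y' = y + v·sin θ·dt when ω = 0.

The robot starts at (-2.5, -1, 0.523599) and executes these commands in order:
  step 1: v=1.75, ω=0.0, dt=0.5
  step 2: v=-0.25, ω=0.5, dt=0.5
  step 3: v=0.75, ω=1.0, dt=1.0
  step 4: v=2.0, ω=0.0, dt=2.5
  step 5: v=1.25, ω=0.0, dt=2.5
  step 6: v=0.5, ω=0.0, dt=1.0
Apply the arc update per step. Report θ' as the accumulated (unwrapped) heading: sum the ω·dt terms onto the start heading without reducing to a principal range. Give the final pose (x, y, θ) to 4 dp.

step 1: θ'=0.5236 (straight) → pose (-1.7422, -0.5625, 0.5236)
step 2: θ'=0.7736 (R=-0.5000) → pose (-1.8416, -0.6378, 0.7736)
step 3: θ'=1.7736 (R=0.7500) → pose (-1.6310, 0.0498, 1.7736)
step 4: θ'=1.7736 (straight) → pose (-2.6381, 4.9473, 1.7736)
step 5: θ'=1.7736 (straight) → pose (-3.2675, 8.0083, 1.7736)
step 6: θ'=1.7736 (straight) → pose (-3.3682, 8.4980, 1.7736)

(-3.3682, 8.4980, 1.7736)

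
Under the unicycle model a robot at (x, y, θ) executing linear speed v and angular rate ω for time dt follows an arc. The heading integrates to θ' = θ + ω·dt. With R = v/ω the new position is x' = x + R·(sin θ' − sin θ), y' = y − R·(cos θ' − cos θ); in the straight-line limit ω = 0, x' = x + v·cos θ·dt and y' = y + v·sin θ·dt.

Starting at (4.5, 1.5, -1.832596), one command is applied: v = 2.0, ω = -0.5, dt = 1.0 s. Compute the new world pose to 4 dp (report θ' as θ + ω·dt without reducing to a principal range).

(3.5307, -0.2256, -2.3326)

θ' = -1.8326 + -0.5·1.0 = -2.3326
R = v/ω = 2.0/-0.5 = -4.0000
x' = 4.5 + -4.0000·(sin -2.3326 − sin -1.8326) = 3.5307
y' = 1.5 − -4.0000·(cos -2.3326 − cos -1.8326) = -0.2256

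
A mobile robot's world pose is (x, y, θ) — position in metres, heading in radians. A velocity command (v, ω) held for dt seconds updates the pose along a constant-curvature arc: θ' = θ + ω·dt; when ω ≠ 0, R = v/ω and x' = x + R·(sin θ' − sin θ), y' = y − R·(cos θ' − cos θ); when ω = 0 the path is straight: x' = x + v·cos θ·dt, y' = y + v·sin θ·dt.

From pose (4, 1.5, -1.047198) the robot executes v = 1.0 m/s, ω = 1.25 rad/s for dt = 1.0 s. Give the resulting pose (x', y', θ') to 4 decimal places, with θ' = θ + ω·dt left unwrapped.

θ' = -1.0472 + 1.25·1.0 = 0.2028
R = v/ω = 1.0/1.25 = 0.8000
x' = 4 + 0.8000·(sin 0.2028 − sin -1.0472) = 4.8540
y' = 1.5 − 0.8000·(cos 0.2028 − cos -1.0472) = 1.1164

(4.8540, 1.1164, 0.2028)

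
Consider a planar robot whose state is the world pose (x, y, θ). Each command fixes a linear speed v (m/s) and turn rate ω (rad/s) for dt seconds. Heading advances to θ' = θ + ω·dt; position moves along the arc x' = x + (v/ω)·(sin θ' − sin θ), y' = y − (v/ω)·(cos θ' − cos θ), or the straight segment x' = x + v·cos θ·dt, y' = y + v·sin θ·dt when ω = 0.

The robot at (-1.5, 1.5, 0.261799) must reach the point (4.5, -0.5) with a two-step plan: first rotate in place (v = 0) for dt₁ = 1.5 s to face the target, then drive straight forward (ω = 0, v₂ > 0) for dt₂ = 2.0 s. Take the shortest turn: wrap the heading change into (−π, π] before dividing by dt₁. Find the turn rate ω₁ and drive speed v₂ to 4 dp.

ω₁ = -0.3890, v₂ = 3.1623

heading to target = atan2(-0.5−1.5, 4.5−-1.5) = -0.3218
Δθ = wrap(-0.3218 − 0.2618) = -0.5835; ω₁ = Δθ/dt₁ = -0.3890
distance = √((4.5−-1.5)² + (-0.5−1.5)²) = 6.3246; v₂ = distance/dt₂ = 3.1623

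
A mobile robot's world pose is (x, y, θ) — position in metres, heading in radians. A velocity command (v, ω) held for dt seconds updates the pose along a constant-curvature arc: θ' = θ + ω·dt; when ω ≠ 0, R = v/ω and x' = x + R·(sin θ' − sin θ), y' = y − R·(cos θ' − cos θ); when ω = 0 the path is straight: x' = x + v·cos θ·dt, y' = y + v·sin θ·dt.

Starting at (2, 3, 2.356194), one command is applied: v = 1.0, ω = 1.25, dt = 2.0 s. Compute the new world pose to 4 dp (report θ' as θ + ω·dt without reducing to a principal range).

θ' = 2.3562 + 1.25·2.0 = 4.8562
R = v/ω = 1.0/1.25 = 0.8000
x' = 2 + 0.8000·(sin 4.8562 − sin 2.3562) = 0.6426
y' = 3 − 0.8000·(cos 4.8562 − cos 2.3562) = 2.3197

(0.6426, 2.3197, 4.8562)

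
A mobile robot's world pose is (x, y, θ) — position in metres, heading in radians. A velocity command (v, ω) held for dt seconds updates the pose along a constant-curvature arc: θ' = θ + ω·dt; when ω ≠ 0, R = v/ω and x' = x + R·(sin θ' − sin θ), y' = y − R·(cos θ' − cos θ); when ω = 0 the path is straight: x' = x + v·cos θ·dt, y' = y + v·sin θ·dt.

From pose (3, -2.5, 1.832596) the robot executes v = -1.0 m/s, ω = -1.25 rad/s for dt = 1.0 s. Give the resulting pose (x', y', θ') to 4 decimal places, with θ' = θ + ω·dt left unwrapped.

θ' = 1.8326 + -1.25·1.0 = 0.5826
R = v/ω = -1.0/-1.25 = 0.8000
x' = 3 + 0.8000·(sin 0.5826 − sin 1.8326) = 2.6674
y' = -2.5 − 0.8000·(cos 0.5826 − cos 1.8326) = -3.3751

(2.6674, -3.3751, 0.5826)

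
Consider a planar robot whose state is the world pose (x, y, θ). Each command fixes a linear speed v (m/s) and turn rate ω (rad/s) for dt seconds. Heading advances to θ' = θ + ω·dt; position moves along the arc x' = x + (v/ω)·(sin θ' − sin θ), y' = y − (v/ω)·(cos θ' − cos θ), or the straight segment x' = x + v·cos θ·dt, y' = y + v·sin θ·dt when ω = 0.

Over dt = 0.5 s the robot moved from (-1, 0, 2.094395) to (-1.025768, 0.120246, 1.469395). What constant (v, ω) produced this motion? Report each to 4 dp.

Δθ = 1.469395 − 2.094395 = -0.625000
ω = Δθ/dt = -0.625000/0.5 = -1.2500
R = −Δy/(cos θ' − cos θ) = -0.2000
v = R·ω = -0.2000·-1.2500 = 0.2500

v = 0.2500, ω = -1.2500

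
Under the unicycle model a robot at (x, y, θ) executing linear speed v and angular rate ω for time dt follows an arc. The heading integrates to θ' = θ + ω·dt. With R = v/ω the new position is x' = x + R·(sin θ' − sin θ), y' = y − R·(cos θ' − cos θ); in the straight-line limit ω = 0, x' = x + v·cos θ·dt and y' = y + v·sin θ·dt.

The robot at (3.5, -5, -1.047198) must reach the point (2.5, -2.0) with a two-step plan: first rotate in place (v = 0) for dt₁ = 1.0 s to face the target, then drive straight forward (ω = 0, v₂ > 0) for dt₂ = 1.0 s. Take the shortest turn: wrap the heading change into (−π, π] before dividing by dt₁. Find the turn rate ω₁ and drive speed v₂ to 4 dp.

heading to target = atan2(-2−-5, 2.5−3.5) = 1.8925
Δθ = wrap(1.8925 − -1.0472) = 2.9397; ω₁ = Δθ/dt₁ = 2.9397
distance = √((2.5−3.5)² + (-2−-5)²) = 3.1623; v₂ = distance/dt₂ = 3.1623

ω₁ = 2.9397, v₂ = 3.1623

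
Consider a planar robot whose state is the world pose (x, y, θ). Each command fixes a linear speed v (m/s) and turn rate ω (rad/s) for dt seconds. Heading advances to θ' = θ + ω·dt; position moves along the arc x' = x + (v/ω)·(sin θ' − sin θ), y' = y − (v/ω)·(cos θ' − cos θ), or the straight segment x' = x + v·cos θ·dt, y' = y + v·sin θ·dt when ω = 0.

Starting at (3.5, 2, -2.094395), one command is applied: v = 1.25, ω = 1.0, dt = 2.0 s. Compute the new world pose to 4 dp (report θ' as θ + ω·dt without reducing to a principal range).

(4.4647, 0.1306, -0.0944)

θ' = -2.0944 + 1.0·2.0 = -0.0944
R = v/ω = 1.25/1.0 = 1.2500
x' = 3.5 + 1.2500·(sin -0.0944 − sin -2.0944) = 4.4647
y' = 2 − 1.2500·(cos -0.0944 − cos -2.0944) = 0.1306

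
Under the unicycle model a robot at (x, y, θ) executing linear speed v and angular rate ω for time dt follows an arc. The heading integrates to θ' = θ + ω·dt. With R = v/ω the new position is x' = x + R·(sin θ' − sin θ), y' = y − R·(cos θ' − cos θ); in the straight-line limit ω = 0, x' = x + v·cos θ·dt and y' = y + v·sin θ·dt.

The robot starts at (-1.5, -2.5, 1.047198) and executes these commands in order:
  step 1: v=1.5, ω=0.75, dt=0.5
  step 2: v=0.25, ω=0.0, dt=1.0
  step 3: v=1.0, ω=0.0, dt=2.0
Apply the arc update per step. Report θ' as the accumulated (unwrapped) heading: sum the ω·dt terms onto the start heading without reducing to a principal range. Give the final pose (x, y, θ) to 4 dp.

step 1: θ'=1.4222 (R=2.0000) → pose (-1.2541, -1.7961, 1.4222)
step 2: θ'=1.4222 (straight) → pose (-1.2171, -1.5489, 1.4222)
step 3: θ'=1.4222 (straight) → pose (-0.9210, 0.4291, 1.4222)

(-0.9210, 0.4291, 1.4222)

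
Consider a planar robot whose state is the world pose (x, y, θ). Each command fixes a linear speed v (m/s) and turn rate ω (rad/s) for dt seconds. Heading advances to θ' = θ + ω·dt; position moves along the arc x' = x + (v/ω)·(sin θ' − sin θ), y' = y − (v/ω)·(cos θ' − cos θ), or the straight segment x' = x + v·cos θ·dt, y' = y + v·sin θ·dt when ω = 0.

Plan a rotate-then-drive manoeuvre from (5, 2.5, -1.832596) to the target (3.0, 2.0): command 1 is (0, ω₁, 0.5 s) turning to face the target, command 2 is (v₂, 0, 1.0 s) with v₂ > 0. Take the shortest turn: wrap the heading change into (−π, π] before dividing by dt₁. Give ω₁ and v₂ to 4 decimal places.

ω₁ = -2.1280, v₂ = 2.0616

heading to target = atan2(2−2.5, 3−5) = -2.8966
Δθ = wrap(-2.8966 − -1.8326) = -1.0640; ω₁ = Δθ/dt₁ = -2.1280
distance = √((3−5)² + (2−2.5)²) = 2.0616; v₂ = distance/dt₂ = 2.0616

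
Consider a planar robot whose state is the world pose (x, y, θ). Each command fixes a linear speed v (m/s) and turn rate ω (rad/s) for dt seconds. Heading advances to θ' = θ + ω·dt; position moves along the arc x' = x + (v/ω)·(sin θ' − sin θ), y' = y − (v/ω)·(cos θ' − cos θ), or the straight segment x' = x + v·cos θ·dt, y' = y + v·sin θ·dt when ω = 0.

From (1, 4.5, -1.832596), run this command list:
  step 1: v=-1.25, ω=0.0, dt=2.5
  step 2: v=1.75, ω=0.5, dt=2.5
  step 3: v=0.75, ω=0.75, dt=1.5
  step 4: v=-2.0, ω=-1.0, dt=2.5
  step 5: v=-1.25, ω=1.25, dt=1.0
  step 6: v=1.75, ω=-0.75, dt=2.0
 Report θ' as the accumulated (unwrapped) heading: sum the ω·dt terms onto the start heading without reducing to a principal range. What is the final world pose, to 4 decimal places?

(1.5288, 4.1125, -2.2076)

step 1: θ'=-1.8326 (straight) → pose (1.8088, 7.5185, -1.8326)
step 2: θ'=-0.5826 (R=3.5000) → pose (3.2639, 3.6900, -0.5826)
step 3: θ'=0.5424 (R=1.0000) → pose (4.3303, 3.6686, 0.5424)
step 4: θ'=-1.9576 (R=2.0000) → pose (1.4456, 6.1360, -1.9576)
step 5: θ'=-0.7076 (R=-1.0000) → pose (1.1695, 7.2731, -0.7076)
step 6: θ'=-2.2076 (R=-2.3333) → pose (1.5288, 4.1125, -2.2076)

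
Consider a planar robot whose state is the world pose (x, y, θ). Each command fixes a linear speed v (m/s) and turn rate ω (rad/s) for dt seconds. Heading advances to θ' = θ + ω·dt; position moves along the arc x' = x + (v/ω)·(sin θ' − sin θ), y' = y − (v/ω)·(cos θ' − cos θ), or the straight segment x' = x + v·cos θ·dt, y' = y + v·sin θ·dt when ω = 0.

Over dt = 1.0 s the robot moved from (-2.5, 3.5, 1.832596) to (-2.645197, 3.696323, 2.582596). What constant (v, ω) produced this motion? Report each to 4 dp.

Δθ = 2.582596 − 1.832596 = 0.750000
ω = Δθ/dt = 0.750000/1.0 = 0.7500
R = −Δy/(cos θ' − cos θ) = 0.3333
v = R·ω = 0.3333·0.7500 = 0.2500

v = 0.2500, ω = 0.7500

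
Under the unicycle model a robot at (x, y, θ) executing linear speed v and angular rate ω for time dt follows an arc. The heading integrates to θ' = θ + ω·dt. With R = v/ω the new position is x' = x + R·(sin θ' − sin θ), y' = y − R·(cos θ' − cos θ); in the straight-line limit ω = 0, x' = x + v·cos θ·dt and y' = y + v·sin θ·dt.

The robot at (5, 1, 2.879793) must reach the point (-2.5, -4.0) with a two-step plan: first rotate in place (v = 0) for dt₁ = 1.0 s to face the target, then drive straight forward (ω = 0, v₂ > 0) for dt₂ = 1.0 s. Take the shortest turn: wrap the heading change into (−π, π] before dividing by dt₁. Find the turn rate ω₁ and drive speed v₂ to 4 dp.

heading to target = atan2(-4−1, -2.5−5) = -2.5536
Δθ = wrap(-2.5536 − 2.8798) = 0.8498; ω₁ = Δθ/dt₁ = 0.8498
distance = √((-2.5−5)² + (-4−1)²) = 9.0139; v₂ = distance/dt₂ = 9.0139

ω₁ = 0.8498, v₂ = 9.0139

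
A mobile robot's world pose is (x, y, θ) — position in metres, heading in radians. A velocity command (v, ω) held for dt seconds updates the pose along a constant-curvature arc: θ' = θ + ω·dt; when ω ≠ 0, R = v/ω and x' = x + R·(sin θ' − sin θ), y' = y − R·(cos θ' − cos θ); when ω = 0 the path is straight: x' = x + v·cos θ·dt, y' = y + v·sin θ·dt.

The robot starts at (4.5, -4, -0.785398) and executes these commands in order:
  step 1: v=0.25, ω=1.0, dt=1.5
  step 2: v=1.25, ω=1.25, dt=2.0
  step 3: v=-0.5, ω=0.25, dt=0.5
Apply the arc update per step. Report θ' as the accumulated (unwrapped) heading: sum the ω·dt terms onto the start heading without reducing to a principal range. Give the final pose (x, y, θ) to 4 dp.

step 1: θ'=0.7146 (R=0.2500) → pose (4.8406, -4.0121, 0.7146)
step 2: θ'=3.2146 (R=1.0000) → pose (4.1123, -2.2594, 3.2146)
step 3: θ'=3.3396 (R=-2.0000) → pose (4.3599, -2.2256, 3.3396)

(4.3599, -2.2256, 3.3396)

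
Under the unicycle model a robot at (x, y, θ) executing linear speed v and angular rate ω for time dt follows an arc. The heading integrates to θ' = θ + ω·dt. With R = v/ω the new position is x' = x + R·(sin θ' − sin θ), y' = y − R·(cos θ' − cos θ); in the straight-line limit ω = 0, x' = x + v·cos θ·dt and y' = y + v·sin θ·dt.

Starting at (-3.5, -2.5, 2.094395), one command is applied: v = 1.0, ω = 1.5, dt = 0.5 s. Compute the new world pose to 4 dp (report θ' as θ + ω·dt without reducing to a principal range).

(-3.8821, -2.1959, 2.8444)

θ' = 2.0944 + 1.5·0.5 = 2.8444
R = v/ω = 1.0/1.5 = 0.6667
x' = -3.5 + 0.6667·(sin 2.8444 − sin 2.0944) = -3.8821
y' = -2.5 − 0.6667·(cos 2.8444 − cos 2.0944) = -2.1959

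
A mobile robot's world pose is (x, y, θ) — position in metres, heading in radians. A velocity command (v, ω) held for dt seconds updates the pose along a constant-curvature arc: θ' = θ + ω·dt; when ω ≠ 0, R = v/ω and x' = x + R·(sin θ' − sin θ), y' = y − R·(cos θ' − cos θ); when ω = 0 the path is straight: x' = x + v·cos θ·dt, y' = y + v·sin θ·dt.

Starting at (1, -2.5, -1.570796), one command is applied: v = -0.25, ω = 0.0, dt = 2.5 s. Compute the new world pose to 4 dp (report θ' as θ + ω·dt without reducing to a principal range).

(1.0000, -1.8750, -1.5708)

θ' = -1.5708 + 0.0·2.5 = -1.5708
ω = 0 → straight: x' = 1 + -0.25·cos(-1.5708)·2.5 = 1.0000
y' = -2.5 + -0.25·sin(-1.5708)·2.5 = -1.8750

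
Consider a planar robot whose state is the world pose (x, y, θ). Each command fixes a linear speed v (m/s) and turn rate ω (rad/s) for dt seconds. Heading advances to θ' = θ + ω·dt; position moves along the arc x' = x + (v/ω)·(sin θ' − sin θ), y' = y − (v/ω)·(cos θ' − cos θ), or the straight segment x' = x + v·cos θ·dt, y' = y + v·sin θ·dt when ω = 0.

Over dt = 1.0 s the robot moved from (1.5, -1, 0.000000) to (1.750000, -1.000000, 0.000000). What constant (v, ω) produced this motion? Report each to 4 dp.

v = 0.2500, ω = 0.0000

Δθ = 0.000000 − 0.000000 = 0.000000
ω = Δθ/dt = 0.000000/1.0 = 0.0000
ω = 0 → v = (Δx·cos θ + Δy·sin θ)/dt = 0.2500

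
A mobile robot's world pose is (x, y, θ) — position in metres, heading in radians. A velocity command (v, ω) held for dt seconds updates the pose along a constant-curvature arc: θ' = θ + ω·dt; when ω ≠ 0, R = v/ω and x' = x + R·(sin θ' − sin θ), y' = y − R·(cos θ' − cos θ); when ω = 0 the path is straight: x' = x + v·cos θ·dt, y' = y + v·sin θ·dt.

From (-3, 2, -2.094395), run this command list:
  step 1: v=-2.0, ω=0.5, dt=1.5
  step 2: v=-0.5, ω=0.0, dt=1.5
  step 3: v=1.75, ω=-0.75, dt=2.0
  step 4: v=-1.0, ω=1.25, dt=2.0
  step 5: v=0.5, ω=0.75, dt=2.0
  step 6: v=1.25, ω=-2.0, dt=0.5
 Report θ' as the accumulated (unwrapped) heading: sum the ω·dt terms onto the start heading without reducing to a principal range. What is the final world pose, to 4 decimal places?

(-2.9790, 5.1158, 0.1556)

step 1: θ'=-1.3444 (R=-4.0000) → pose (-2.5662, 4.8979, -1.3444)
step 2: θ'=-1.3444 (straight) → pose (-2.7345, 5.6287, -1.3444)
step 3: θ'=-2.8444 (R=-2.3333) → pose (-4.3250, 2.8739, -2.8444)
step 4: θ'=-0.3444 (R=-0.8000) → pose (-4.2892, 4.3919, -0.3444)
step 5: θ'=1.1556 (R=0.6667) → pose (-3.4541, 4.7505, 1.1556)
step 6: θ'=0.1556 (R=-0.6250) → pose (-2.9790, 5.1158, 0.1556)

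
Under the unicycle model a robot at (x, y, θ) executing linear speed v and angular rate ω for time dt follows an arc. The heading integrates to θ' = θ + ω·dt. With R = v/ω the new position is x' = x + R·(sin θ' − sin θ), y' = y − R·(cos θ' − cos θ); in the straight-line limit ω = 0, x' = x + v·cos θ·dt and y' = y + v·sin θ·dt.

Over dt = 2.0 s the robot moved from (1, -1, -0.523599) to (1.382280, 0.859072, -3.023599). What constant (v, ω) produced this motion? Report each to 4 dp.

Δθ = -3.023599 − -0.523599 = -2.500000
ω = Δθ/dt = -2.500000/2.0 = -1.2500
R = −Δy/(cos θ' − cos θ) = 1.0000
v = R·ω = 1.0000·-1.2500 = -1.2500

v = -1.2500, ω = -1.2500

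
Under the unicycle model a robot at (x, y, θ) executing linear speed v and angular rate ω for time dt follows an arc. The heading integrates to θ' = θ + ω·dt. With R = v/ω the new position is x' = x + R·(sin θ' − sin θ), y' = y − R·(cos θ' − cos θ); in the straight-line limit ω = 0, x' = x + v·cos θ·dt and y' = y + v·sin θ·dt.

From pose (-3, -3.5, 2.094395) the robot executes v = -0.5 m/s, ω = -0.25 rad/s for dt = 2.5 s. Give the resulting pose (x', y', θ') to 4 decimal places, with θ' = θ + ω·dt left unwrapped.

(-2.7423, -4.7025, 1.4694)

θ' = 2.0944 + -0.25·2.5 = 1.4694
R = v/ω = -0.5/-0.25 = 2.0000
x' = -3 + 2.0000·(sin 1.4694 − sin 2.0944) = -2.7423
y' = -3.5 − 2.0000·(cos 1.4694 − cos 2.0944) = -4.7025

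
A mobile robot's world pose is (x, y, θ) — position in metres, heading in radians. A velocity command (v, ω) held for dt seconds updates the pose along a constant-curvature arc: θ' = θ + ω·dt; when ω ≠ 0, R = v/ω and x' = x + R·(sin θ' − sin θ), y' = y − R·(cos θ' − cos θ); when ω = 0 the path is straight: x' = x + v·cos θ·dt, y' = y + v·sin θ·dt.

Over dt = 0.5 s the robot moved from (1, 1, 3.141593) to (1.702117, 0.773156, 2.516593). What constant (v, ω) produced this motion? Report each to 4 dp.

v = -1.5000, ω = -1.2500

Δθ = 2.516593 − 3.141593 = -0.625000
ω = Δθ/dt = -0.625000/0.5 = -1.2500
R = Δx/(sin θ' − sin θ) = 1.2000
v = R·ω = 1.2000·-1.2500 = -1.5000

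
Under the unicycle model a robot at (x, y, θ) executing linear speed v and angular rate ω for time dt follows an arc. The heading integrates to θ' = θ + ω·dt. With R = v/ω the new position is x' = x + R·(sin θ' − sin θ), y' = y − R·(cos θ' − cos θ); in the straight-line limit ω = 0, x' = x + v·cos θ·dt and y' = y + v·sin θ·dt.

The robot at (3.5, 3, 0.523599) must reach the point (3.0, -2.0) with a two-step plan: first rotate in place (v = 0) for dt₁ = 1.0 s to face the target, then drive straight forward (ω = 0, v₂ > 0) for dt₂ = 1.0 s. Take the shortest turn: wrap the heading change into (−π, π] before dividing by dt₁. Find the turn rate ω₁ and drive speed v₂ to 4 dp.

heading to target = atan2(-2−3, 3−3.5) = -1.6705
Δθ = wrap(-1.6705 − 0.5236) = -2.1941; ω₁ = Δθ/dt₁ = -2.1941
distance = √((3−3.5)² + (-2−3)²) = 5.0249; v₂ = distance/dt₂ = 5.0249

ω₁ = -2.1941, v₂ = 5.0249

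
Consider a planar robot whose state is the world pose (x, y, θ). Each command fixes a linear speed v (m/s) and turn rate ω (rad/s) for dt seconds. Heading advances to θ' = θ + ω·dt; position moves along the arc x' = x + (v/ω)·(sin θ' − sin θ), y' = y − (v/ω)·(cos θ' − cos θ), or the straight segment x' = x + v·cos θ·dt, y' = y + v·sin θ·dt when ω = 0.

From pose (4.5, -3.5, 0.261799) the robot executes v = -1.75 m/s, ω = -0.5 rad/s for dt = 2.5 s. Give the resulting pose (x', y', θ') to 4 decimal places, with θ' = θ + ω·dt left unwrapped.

θ' = 0.2618 + -0.5·2.5 = -0.9882
R = v/ω = -1.75/-0.5 = 3.5000
x' = 4.5 + 3.5000·(sin -0.9882 − sin 0.2618) = 0.6715
y' = -3.5 − 3.5000·(cos -0.9882 − cos 0.2618) = -2.0449

(0.6715, -2.0449, -0.9882)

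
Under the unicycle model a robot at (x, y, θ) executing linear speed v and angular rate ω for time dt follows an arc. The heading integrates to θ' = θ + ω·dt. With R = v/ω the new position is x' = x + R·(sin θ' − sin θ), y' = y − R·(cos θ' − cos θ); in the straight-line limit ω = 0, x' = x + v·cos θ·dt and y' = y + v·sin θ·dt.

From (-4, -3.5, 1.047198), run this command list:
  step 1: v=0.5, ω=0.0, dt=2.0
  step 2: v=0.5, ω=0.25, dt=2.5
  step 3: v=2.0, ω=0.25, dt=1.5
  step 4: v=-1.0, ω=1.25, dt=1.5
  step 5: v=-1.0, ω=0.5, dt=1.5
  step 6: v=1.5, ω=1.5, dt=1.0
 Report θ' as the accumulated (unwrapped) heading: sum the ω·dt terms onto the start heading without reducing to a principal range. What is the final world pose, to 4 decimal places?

step 1: θ'=1.0472 (straight) → pose (-3.5000, -2.6340, 1.0472)
step 2: θ'=1.6722 (R=2.0000) → pose (-3.2423, -1.4315, 1.6722)
step 3: θ'=2.0472 (R=8.0000) → pose (-4.0920, 1.4273, 2.0472)
step 4: θ'=3.9222 (R=-0.8000) → pose (-2.8181, 1.2258, 3.9222)
step 5: θ'=4.6722 (R=-2.0000) → pose (-2.2272, 2.5664, 4.6722)
step 6: θ'=6.1722 (R=1.0000) → pose (-1.3387, 1.5324, 6.1722)

(-1.3387, 1.5324, 6.1722)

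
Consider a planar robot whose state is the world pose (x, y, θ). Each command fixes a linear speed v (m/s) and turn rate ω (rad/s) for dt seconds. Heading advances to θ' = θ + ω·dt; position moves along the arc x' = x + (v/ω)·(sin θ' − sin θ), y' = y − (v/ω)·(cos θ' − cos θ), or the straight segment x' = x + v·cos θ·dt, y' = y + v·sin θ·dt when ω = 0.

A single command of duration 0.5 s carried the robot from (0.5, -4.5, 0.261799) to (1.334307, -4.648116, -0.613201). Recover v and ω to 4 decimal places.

Δθ = -0.613201 − 0.261799 = -0.875000
ω = Δθ/dt = -0.875000/0.5 = -1.7500
R = Δx/(sin θ' − sin θ) = -1.0000
v = R·ω = -1.0000·-1.7500 = 1.7500

v = 1.7500, ω = -1.7500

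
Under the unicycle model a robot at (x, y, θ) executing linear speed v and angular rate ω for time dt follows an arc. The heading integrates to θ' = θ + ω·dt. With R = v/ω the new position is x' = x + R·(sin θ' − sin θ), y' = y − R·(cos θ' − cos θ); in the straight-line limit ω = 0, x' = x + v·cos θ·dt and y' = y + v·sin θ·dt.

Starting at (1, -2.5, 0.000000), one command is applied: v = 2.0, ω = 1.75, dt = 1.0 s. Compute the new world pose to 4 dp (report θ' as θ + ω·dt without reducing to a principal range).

θ' = 0.0000 + 1.75·1.0 = 1.7500
R = v/ω = 2.0/1.75 = 1.1429
x' = 1 + 1.1429·(sin 1.7500 − sin 0.0000) = 2.1246
y' = -2.5 − 1.1429·(cos 1.7500 − cos 0.0000) = -1.1534

(2.1246, -1.1534, 1.7500)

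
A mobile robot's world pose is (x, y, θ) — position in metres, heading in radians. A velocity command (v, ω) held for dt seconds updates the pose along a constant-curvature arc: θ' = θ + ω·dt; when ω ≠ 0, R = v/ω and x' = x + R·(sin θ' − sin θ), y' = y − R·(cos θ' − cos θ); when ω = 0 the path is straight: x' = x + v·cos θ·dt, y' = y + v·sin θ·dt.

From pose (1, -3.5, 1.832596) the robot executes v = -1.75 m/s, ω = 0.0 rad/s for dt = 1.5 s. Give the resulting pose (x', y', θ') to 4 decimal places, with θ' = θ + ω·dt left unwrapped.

(1.6794, -6.0356, 1.8326)

θ' = 1.8326 + 0.0·1.5 = 1.8326
ω = 0 → straight: x' = 1 + -1.75·cos(1.8326)·1.5 = 1.6794
y' = -3.5 + -1.75·sin(1.8326)·1.5 = -6.0356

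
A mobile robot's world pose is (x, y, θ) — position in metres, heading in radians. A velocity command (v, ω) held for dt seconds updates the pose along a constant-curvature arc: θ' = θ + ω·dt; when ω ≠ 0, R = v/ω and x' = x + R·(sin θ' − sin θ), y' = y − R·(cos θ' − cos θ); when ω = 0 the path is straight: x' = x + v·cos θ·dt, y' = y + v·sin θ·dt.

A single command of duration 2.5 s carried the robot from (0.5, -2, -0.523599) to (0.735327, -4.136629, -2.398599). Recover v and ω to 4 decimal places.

Δθ = -2.398599 − -0.523599 = -1.875000
ω = Δθ/dt = -1.875000/2.5 = -0.7500
R = −Δy/(cos θ' − cos θ) = -1.3333
v = R·ω = -1.3333·-0.7500 = 1.0000

v = 1.0000, ω = -0.7500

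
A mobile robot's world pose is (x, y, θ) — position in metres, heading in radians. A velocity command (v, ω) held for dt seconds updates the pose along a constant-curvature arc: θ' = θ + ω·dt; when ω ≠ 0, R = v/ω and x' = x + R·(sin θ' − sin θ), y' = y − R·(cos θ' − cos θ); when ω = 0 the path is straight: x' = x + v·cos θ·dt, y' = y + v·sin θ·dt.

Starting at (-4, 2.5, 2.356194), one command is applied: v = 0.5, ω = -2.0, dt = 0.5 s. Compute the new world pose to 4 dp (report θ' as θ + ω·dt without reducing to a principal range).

(-4.0675, 2.7300, 1.3562)

θ' = 2.3562 + -2.0·0.5 = 1.3562
R = v/ω = 0.5/-2.0 = -0.2500
x' = -4 + -0.2500·(sin 1.3562 − sin 2.3562) = -4.0675
y' = 2.5 − -0.2500·(cos 1.3562 − cos 2.3562) = 2.7300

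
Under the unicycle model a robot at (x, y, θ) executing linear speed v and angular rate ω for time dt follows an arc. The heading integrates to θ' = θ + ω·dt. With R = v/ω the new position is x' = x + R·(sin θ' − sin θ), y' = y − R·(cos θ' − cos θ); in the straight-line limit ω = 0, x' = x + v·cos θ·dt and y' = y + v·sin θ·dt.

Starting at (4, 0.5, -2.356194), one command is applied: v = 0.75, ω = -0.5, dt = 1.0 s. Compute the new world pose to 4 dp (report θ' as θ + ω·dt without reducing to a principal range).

θ' = -2.3562 + -0.5·1.0 = -2.8562
R = v/ω = 0.75/-0.5 = -1.5000
x' = 4 + -1.5000·(sin -2.8562 − sin -2.3562) = 3.3616
y' = 0.5 − -1.5000·(cos -2.8562 − cos -2.3562) = 0.1213

(3.3616, 0.1213, -2.8562)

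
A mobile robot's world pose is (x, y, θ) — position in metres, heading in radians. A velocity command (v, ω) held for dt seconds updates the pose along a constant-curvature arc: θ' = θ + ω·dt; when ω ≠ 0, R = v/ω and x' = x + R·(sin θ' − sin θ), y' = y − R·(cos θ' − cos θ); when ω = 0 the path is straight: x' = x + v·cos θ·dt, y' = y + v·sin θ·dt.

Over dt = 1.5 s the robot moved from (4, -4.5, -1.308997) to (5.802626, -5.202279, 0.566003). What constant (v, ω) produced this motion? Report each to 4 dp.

v = 1.5000, ω = 1.2500

Δθ = 0.566003 − -1.308997 = 1.875000
ω = Δθ/dt = 1.875000/1.5 = 1.2500
R = Δx/(sin θ' − sin θ) = 1.2000
v = R·ω = 1.2000·1.2500 = 1.5000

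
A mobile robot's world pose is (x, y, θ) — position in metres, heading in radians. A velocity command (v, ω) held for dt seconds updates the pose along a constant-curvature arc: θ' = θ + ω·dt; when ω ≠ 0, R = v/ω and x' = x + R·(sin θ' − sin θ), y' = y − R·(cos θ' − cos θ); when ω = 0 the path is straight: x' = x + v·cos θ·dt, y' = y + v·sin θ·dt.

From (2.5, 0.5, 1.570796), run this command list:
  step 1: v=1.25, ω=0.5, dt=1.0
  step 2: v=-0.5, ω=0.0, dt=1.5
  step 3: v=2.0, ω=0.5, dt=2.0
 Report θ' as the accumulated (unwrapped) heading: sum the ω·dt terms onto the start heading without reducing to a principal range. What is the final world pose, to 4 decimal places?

(-0.6739, 3.1127, 3.0708)

step 1: θ'=2.0708 (R=2.5000) → pose (2.1940, 1.6986, 2.0708)
step 2: θ'=2.0708 (straight) → pose (2.5535, 1.0404, 2.0708)
step 3: θ'=3.0708 (R=4.0000) → pose (-0.6739, 3.1127, 3.0708)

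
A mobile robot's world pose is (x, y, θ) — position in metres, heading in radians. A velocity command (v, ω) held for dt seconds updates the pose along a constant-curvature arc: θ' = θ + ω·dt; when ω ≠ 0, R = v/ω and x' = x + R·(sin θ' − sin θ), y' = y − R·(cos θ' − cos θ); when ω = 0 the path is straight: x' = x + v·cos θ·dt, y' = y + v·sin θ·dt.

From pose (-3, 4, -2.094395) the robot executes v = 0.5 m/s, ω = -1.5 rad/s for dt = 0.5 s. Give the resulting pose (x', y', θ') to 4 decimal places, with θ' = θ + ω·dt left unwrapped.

(-3.1911, 3.8479, -2.8444)

θ' = -2.0944 + -1.5·0.5 = -2.8444
R = v/ω = 0.5/-1.5 = -0.3333
x' = -3 + -0.3333·(sin -2.8444 − sin -2.0944) = -3.1911
y' = 4 − -0.3333·(cos -2.8444 − cos -2.0944) = 3.8479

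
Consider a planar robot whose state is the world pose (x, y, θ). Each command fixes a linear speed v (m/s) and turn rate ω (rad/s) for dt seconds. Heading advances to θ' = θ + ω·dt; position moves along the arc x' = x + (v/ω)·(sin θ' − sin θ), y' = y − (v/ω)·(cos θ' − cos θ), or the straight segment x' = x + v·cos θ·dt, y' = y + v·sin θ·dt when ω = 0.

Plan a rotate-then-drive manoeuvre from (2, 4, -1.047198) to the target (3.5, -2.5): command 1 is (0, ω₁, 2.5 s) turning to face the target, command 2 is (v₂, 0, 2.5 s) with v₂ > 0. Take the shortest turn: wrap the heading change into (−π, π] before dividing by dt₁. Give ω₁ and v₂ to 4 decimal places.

heading to target = atan2(-2.5−4, 3.5−2) = -1.3440
Δθ = wrap(-1.3440 − -1.0472) = -0.2968; ω₁ = Δθ/dt₁ = -0.1187
distance = √((3.5−2)² + (-2.5−4)²) = 6.6708; v₂ = distance/dt₂ = 2.6683

ω₁ = -0.1187, v₂ = 2.6683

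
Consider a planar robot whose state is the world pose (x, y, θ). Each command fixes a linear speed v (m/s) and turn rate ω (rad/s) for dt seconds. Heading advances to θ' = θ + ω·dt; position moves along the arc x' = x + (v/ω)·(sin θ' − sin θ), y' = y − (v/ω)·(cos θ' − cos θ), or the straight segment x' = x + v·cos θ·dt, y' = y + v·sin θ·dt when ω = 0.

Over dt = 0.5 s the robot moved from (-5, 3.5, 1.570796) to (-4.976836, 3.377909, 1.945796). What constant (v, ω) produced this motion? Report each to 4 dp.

Δθ = 1.945796 − 1.570796 = 0.375000
ω = Δθ/dt = 0.375000/0.5 = 0.7500
R = −Δy/(cos θ' − cos θ) = -0.3333
v = R·ω = -0.3333·0.7500 = -0.2500

v = -0.2500, ω = 0.7500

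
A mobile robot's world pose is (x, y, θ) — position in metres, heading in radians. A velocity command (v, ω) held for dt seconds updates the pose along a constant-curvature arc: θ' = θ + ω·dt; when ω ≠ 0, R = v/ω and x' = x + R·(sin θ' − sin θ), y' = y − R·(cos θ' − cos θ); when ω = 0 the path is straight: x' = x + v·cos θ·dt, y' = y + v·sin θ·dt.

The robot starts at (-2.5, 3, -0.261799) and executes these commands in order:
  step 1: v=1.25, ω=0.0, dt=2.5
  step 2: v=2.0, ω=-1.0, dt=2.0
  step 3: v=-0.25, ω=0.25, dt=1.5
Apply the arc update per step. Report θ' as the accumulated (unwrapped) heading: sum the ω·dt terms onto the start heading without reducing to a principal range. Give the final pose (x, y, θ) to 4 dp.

step 1: θ'=-0.2618 (straight) → pose (0.5185, 2.1912, -0.2618)
step 2: θ'=-2.2618 (R=-2.0000) → pose (1.5421, -1.0153, -2.2618)
step 3: θ'=-1.8868 (R=-1.0000) → pose (1.7220, -0.6887, -1.8868)

(1.7220, -0.6887, -1.8868)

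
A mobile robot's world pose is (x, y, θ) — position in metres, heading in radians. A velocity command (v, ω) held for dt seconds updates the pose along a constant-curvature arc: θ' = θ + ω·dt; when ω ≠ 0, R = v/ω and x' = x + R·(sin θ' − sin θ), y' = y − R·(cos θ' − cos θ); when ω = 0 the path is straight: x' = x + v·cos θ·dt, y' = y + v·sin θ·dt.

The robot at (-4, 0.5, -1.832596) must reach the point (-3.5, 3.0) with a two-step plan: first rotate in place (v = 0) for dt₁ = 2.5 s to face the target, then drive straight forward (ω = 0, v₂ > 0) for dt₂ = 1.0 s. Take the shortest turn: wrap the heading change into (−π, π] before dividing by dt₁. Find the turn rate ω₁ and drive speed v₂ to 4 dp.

heading to target = atan2(3−0.5, -3.5−-4) = 1.3734
Δθ = wrap(1.3734 − -1.8326) = -3.0772; ω₁ = Δθ/dt₁ = -1.2309
distance = √((-3.5−-4)² + (3−0.5)²) = 2.5495; v₂ = distance/dt₂ = 2.5495

ω₁ = -1.2309, v₂ = 2.5495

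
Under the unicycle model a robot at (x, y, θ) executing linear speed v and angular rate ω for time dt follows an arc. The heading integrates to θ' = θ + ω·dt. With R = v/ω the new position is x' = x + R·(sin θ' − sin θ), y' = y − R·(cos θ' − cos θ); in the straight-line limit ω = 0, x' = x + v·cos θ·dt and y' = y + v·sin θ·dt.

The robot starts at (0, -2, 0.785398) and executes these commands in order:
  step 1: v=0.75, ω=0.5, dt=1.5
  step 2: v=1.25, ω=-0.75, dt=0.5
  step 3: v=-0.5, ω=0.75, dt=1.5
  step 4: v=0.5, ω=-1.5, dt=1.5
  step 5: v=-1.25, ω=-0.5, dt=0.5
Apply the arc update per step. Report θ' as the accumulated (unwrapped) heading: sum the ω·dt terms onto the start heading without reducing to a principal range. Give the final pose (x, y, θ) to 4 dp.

step 1: θ'=1.5354 (R=1.5000) → pose (0.4384, -0.9924, 1.5354)
step 2: θ'=1.1604 (R=-1.6667) → pose (0.5758, -0.3865, 1.1604)
step 3: θ'=2.2854 (R=-0.6667) → pose (0.6835, -1.0893, 2.2854)
step 4: θ'=0.0354 (R=-0.3333) → pose (0.9235, -0.5378, 0.0354)
step 5: θ'=-0.2146 (R=2.5000) → pose (0.3026, -0.4820, -0.2146)

(0.3026, -0.4820, -0.2146)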